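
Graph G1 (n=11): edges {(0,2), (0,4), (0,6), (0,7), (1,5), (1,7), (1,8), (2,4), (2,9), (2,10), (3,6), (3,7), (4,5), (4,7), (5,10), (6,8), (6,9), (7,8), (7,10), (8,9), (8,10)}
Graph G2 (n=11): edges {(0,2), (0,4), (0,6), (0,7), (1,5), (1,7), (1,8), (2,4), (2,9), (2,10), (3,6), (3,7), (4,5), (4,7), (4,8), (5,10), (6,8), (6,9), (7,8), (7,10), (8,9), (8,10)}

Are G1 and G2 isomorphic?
No, not isomorphic

The graphs are NOT isomorphic.

Counting edges: G1 has 21 edge(s); G2 has 22 edge(s).
Edge count is an isomorphism invariant (a bijection on vertices induces a bijection on edges), so differing edge counts rule out isomorphism.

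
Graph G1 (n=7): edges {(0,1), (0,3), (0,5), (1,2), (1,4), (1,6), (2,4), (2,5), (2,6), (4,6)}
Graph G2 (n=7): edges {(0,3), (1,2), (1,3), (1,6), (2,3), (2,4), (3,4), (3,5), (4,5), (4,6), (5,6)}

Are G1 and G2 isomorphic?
No, not isomorphic

The graphs are NOT isomorphic.

Degrees in G1: deg(0)=3, deg(1)=4, deg(2)=4, deg(3)=1, deg(4)=3, deg(5)=2, deg(6)=3.
Sorted degree sequence of G1: [4, 4, 3, 3, 3, 2, 1].
Degrees in G2: deg(0)=1, deg(1)=3, deg(2)=3, deg(3)=5, deg(4)=4, deg(5)=3, deg(6)=3.
Sorted degree sequence of G2: [5, 4, 3, 3, 3, 3, 1].
The (sorted) degree sequence is an isomorphism invariant, so since G1 and G2 have different degree sequences they cannot be isomorphic.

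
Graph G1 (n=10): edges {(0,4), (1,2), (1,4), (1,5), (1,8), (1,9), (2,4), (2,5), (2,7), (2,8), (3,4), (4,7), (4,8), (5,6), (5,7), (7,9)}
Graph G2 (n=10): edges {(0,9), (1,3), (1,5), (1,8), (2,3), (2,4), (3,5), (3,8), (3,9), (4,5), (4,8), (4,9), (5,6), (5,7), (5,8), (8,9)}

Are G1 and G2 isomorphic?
Yes, isomorphic

The graphs are isomorphic.
One valid mapping φ: V(G1) → V(G2): 0→6, 1→3, 2→8, 3→7, 4→5, 5→9, 6→0, 7→4, 8→1, 9→2

Verify φ preserves adjacency — for each edge of G1, its image is an edge of G2:
  (0,4) → (φ(0),φ(4)) = (5,6) ∈ E(G2) ✓
  (1,2) → (φ(1),φ(2)) = (3,8) ∈ E(G2) ✓
  (1,4) → (φ(1),φ(4)) = (3,5) ∈ E(G2) ✓
  (1,5) → (φ(1),φ(5)) = (3,9) ∈ E(G2) ✓
  (1,8) → (φ(1),φ(8)) = (1,3) ∈ E(G2) ✓
  (1,9) → (φ(1),φ(9)) = (2,3) ∈ E(G2) ✓
  (2,4) → (φ(2),φ(4)) = (5,8) ∈ E(G2) ✓
  (2,5) → (φ(2),φ(5)) = (8,9) ∈ E(G2) ✓
  (2,7) → (φ(2),φ(7)) = (4,8) ∈ E(G2) ✓
  (2,8) → (φ(2),φ(8)) = (1,8) ∈ E(G2) ✓
  (3,4) → (φ(3),φ(4)) = (5,7) ∈ E(G2) ✓
  (4,7) → (φ(4),φ(7)) = (4,5) ∈ E(G2) ✓
  (4,8) → (φ(4),φ(8)) = (1,5) ∈ E(G2) ✓
  (5,6) → (φ(5),φ(6)) = (0,9) ∈ E(G2) ✓
  (5,7) → (φ(5),φ(7)) = (4,9) ∈ E(G2) ✓
  (7,9) → (φ(7),φ(9)) = (2,4) ∈ E(G2) ✓
All 16 edges of G1 map to edges of G2, and |E(G1)| = |E(G2)| = 16, so φ is a bijection on edges as well as vertices. Hence G1 ≅ G2.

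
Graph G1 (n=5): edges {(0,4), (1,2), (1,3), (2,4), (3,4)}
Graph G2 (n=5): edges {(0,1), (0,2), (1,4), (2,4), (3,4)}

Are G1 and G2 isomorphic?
Yes, isomorphic

The graphs are isomorphic.
One valid mapping φ: V(G1) → V(G2): 0→3, 1→0, 2→2, 3→1, 4→4

Verify φ preserves adjacency — for each edge of G1, its image is an edge of G2:
  (0,4) → (φ(0),φ(4)) = (3,4) ∈ E(G2) ✓
  (1,2) → (φ(1),φ(2)) = (0,2) ∈ E(G2) ✓
  (1,3) → (φ(1),φ(3)) = (0,1) ∈ E(G2) ✓
  (2,4) → (φ(2),φ(4)) = (2,4) ∈ E(G2) ✓
  (3,4) → (φ(3),φ(4)) = (1,4) ∈ E(G2) ✓
All 5 edges of G1 map to edges of G2, and |E(G1)| = |E(G2)| = 5, so φ is a bijection on edges as well as vertices. Hence G1 ≅ G2.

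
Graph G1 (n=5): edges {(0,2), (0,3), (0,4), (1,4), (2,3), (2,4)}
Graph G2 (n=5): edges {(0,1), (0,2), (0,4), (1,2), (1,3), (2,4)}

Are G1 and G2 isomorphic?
Yes, isomorphic

The graphs are isomorphic.
One valid mapping φ: V(G1) → V(G2): 0→0, 1→3, 2→2, 3→4, 4→1

Verify φ preserves adjacency — for each edge of G1, its image is an edge of G2:
  (0,2) → (φ(0),φ(2)) = (0,2) ∈ E(G2) ✓
  (0,3) → (φ(0),φ(3)) = (0,4) ∈ E(G2) ✓
  (0,4) → (φ(0),φ(4)) = (0,1) ∈ E(G2) ✓
  (1,4) → (φ(1),φ(4)) = (1,3) ∈ E(G2) ✓
  (2,3) → (φ(2),φ(3)) = (2,4) ∈ E(G2) ✓
  (2,4) → (φ(2),φ(4)) = (1,2) ∈ E(G2) ✓
All 6 edges of G1 map to edges of G2, and |E(G1)| = |E(G2)| = 6, so φ is a bijection on edges as well as vertices. Hence G1 ≅ G2.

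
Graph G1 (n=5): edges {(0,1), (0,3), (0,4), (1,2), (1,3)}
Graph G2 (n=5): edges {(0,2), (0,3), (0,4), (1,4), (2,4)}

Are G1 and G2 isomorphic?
Yes, isomorphic

The graphs are isomorphic.
One valid mapping φ: V(G1) → V(G2): 0→0, 1→4, 2→1, 3→2, 4→3

Verify φ preserves adjacency — for each edge of G1, its image is an edge of G2:
  (0,1) → (φ(0),φ(1)) = (0,4) ∈ E(G2) ✓
  (0,3) → (φ(0),φ(3)) = (0,2) ∈ E(G2) ✓
  (0,4) → (φ(0),φ(4)) = (0,3) ∈ E(G2) ✓
  (1,2) → (φ(1),φ(2)) = (1,4) ∈ E(G2) ✓
  (1,3) → (φ(1),φ(3)) = (2,4) ∈ E(G2) ✓
All 5 edges of G1 map to edges of G2, and |E(G1)| = |E(G2)| = 5, so φ is a bijection on edges as well as vertices. Hence G1 ≅ G2.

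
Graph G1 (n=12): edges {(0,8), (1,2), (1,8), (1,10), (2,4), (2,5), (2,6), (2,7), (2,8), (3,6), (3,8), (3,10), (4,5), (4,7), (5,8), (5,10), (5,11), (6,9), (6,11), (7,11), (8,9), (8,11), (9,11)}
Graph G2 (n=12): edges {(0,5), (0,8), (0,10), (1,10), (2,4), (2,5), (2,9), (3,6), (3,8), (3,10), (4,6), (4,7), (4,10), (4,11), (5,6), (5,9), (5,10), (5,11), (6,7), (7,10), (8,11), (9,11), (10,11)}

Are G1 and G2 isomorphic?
Yes, isomorphic

The graphs are isomorphic.
One valid mapping φ: V(G1) → V(G2): 0→1, 1→0, 2→5, 3→3, 4→9, 5→11, 6→6, 7→2, 8→10, 9→7, 10→8, 11→4

Verify φ preserves adjacency — for each edge of G1, its image is an edge of G2:
  (0,8) → (φ(0),φ(8)) = (1,10) ∈ E(G2) ✓
  (1,2) → (φ(1),φ(2)) = (0,5) ∈ E(G2) ✓
  (1,8) → (φ(1),φ(8)) = (0,10) ∈ E(G2) ✓
  (1,10) → (φ(1),φ(10)) = (0,8) ∈ E(G2) ✓
  (2,4) → (φ(2),φ(4)) = (5,9) ∈ E(G2) ✓
  (2,5) → (φ(2),φ(5)) = (5,11) ∈ E(G2) ✓
  (2,6) → (φ(2),φ(6)) = (5,6) ∈ E(G2) ✓
  (2,7) → (φ(2),φ(7)) = (2,5) ∈ E(G2) ✓
  (2,8) → (φ(2),φ(8)) = (5,10) ∈ E(G2) ✓
  (3,6) → (φ(3),φ(6)) = (3,6) ∈ E(G2) ✓
  (3,8) → (φ(3),φ(8)) = (3,10) ∈ E(G2) ✓
  (3,10) → (φ(3),φ(10)) = (3,8) ∈ E(G2) ✓
  (4,5) → (φ(4),φ(5)) = (9,11) ∈ E(G2) ✓
  (4,7) → (φ(4),φ(7)) = (2,9) ∈ E(G2) ✓
  (5,8) → (φ(5),φ(8)) = (10,11) ∈ E(G2) ✓
  (5,10) → (φ(5),φ(10)) = (8,11) ∈ E(G2) ✓
  (5,11) → (φ(5),φ(11)) = (4,11) ∈ E(G2) ✓
  (6,9) → (φ(6),φ(9)) = (6,7) ∈ E(G2) ✓
  (6,11) → (φ(6),φ(11)) = (4,6) ∈ E(G2) ✓
  (7,11) → (φ(7),φ(11)) = (2,4) ∈ E(G2) ✓
  (8,9) → (φ(8),φ(9)) = (7,10) ∈ E(G2) ✓
  (8,11) → (φ(8),φ(11)) = (4,10) ∈ E(G2) ✓
  (9,11) → (φ(9),φ(11)) = (4,7) ∈ E(G2) ✓
All 23 edges of G1 map to edges of G2, and |E(G1)| = |E(G2)| = 23, so φ is a bijection on edges as well as vertices. Hence G1 ≅ G2.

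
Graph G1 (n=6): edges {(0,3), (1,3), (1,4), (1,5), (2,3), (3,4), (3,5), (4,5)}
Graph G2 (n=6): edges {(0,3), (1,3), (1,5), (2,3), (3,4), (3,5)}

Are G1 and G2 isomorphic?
No, not isomorphic

The graphs are NOT isomorphic.

Counting edges: G1 has 8 edge(s); G2 has 6 edge(s).
Edge count is an isomorphism invariant (a bijection on vertices induces a bijection on edges), so differing edge counts rule out isomorphism.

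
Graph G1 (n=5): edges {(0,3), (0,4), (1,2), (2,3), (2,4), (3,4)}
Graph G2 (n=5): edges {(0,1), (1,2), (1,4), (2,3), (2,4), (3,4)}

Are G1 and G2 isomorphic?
Yes, isomorphic

The graphs are isomorphic.
One valid mapping φ: V(G1) → V(G2): 0→3, 1→0, 2→1, 3→4, 4→2

Verify φ preserves adjacency — for each edge of G1, its image is an edge of G2:
  (0,3) → (φ(0),φ(3)) = (3,4) ∈ E(G2) ✓
  (0,4) → (φ(0),φ(4)) = (2,3) ∈ E(G2) ✓
  (1,2) → (φ(1),φ(2)) = (0,1) ∈ E(G2) ✓
  (2,3) → (φ(2),φ(3)) = (1,4) ∈ E(G2) ✓
  (2,4) → (φ(2),φ(4)) = (1,2) ∈ E(G2) ✓
  (3,4) → (φ(3),φ(4)) = (2,4) ∈ E(G2) ✓
All 6 edges of G1 map to edges of G2, and |E(G1)| = |E(G2)| = 6, so φ is a bijection on edges as well as vertices. Hence G1 ≅ G2.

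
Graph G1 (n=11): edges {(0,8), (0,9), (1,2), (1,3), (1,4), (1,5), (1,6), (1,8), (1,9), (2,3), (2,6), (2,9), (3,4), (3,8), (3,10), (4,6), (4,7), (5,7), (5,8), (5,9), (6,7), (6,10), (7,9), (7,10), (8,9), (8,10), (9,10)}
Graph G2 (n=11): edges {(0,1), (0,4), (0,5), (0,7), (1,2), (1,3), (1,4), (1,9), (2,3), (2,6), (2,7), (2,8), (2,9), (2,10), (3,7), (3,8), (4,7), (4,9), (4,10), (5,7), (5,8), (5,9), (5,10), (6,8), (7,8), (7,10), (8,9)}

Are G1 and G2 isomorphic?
Yes, isomorphic

The graphs are isomorphic.
One valid mapping φ: V(G1) → V(G2): 0→6, 1→7, 2→10, 3→5, 4→0, 5→3, 6→4, 7→1, 8→8, 9→2, 10→9

Verify φ preserves adjacency — for each edge of G1, its image is an edge of G2:
  (0,8) → (φ(0),φ(8)) = (6,8) ∈ E(G2) ✓
  (0,9) → (φ(0),φ(9)) = (2,6) ∈ E(G2) ✓
  (1,2) → (φ(1),φ(2)) = (7,10) ∈ E(G2) ✓
  (1,3) → (φ(1),φ(3)) = (5,7) ∈ E(G2) ✓
  (1,4) → (φ(1),φ(4)) = (0,7) ∈ E(G2) ✓
  (1,5) → (φ(1),φ(5)) = (3,7) ∈ E(G2) ✓
  (1,6) → (φ(1),φ(6)) = (4,7) ∈ E(G2) ✓
  (1,8) → (φ(1),φ(8)) = (7,8) ∈ E(G2) ✓
  (1,9) → (φ(1),φ(9)) = (2,7) ∈ E(G2) ✓
  (2,3) → (φ(2),φ(3)) = (5,10) ∈ E(G2) ✓
  (2,6) → (φ(2),φ(6)) = (4,10) ∈ E(G2) ✓
  (2,9) → (φ(2),φ(9)) = (2,10) ∈ E(G2) ✓
  (3,4) → (φ(3),φ(4)) = (0,5) ∈ E(G2) ✓
  (3,8) → (φ(3),φ(8)) = (5,8) ∈ E(G2) ✓
  (3,10) → (φ(3),φ(10)) = (5,9) ∈ E(G2) ✓
  (4,6) → (φ(4),φ(6)) = (0,4) ∈ E(G2) ✓
  (4,7) → (φ(4),φ(7)) = (0,1) ∈ E(G2) ✓
  (5,7) → (φ(5),φ(7)) = (1,3) ∈ E(G2) ✓
  (5,8) → (φ(5),φ(8)) = (3,8) ∈ E(G2) ✓
  (5,9) → (φ(5),φ(9)) = (2,3) ∈ E(G2) ✓
  (6,7) → (φ(6),φ(7)) = (1,4) ∈ E(G2) ✓
  (6,10) → (φ(6),φ(10)) = (4,9) ∈ E(G2) ✓
  (7,9) → (φ(7),φ(9)) = (1,2) ∈ E(G2) ✓
  (7,10) → (φ(7),φ(10)) = (1,9) ∈ E(G2) ✓
  (8,9) → (φ(8),φ(9)) = (2,8) ∈ E(G2) ✓
  (8,10) → (φ(8),φ(10)) = (8,9) ∈ E(G2) ✓
  (9,10) → (φ(9),φ(10)) = (2,9) ∈ E(G2) ✓
All 27 edges of G1 map to edges of G2, and |E(G1)| = |E(G2)| = 27, so φ is a bijection on edges as well as vertices. Hence G1 ≅ G2.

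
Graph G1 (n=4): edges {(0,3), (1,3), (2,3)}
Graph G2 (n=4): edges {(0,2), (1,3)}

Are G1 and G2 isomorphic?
No, not isomorphic

The graphs are NOT isomorphic.

Connected components of G1: 1 component(s) with vertex sets [[0, 1, 2, 3]], sizes [4].
Connected components of G2: 2 component(s) with vertex sets [[0, 2], [1, 3]], sizes [2, 2].
The number of connected components (and the multiset of component sizes) is an isomorphism invariant — an isomorphism maps each component of G1 bijectively onto a component of G2. Since G1 has 1 component(s) and G2 has 2, they cannot be isomorphic.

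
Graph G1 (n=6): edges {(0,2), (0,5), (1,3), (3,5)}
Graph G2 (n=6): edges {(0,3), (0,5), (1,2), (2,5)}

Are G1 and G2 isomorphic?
Yes, isomorphic

The graphs are isomorphic.
One valid mapping φ: V(G1) → V(G2): 0→0, 1→1, 2→3, 3→2, 4→4, 5→5

Verify φ preserves adjacency — for each edge of G1, its image is an edge of G2:
  (0,2) → (φ(0),φ(2)) = (0,3) ∈ E(G2) ✓
  (0,5) → (φ(0),φ(5)) = (0,5) ∈ E(G2) ✓
  (1,3) → (φ(1),φ(3)) = (1,2) ∈ E(G2) ✓
  (3,5) → (φ(3),φ(5)) = (2,5) ∈ E(G2) ✓
All 4 edges of G1 map to edges of G2, and |E(G1)| = |E(G2)| = 4, so φ is a bijection on edges as well as vertices. Hence G1 ≅ G2.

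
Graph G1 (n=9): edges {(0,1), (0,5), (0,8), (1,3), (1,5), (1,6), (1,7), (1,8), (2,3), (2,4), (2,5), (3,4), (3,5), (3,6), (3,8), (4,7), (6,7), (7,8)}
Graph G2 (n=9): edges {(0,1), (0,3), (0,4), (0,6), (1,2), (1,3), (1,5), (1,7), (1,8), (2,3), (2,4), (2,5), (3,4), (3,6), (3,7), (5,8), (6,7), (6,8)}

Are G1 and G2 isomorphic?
Yes, isomorphic

The graphs are isomorphic.
One valid mapping φ: V(G1) → V(G2): 0→4, 1→3, 2→5, 3→1, 4→8, 5→2, 6→7, 7→6, 8→0

Verify φ preserves adjacency — for each edge of G1, its image is an edge of G2:
  (0,1) → (φ(0),φ(1)) = (3,4) ∈ E(G2) ✓
  (0,5) → (φ(0),φ(5)) = (2,4) ∈ E(G2) ✓
  (0,8) → (φ(0),φ(8)) = (0,4) ∈ E(G2) ✓
  (1,3) → (φ(1),φ(3)) = (1,3) ∈ E(G2) ✓
  (1,5) → (φ(1),φ(5)) = (2,3) ∈ E(G2) ✓
  (1,6) → (φ(1),φ(6)) = (3,7) ∈ E(G2) ✓
  (1,7) → (φ(1),φ(7)) = (3,6) ∈ E(G2) ✓
  (1,8) → (φ(1),φ(8)) = (0,3) ∈ E(G2) ✓
  (2,3) → (φ(2),φ(3)) = (1,5) ∈ E(G2) ✓
  (2,4) → (φ(2),φ(4)) = (5,8) ∈ E(G2) ✓
  (2,5) → (φ(2),φ(5)) = (2,5) ∈ E(G2) ✓
  (3,4) → (φ(3),φ(4)) = (1,8) ∈ E(G2) ✓
  (3,5) → (φ(3),φ(5)) = (1,2) ∈ E(G2) ✓
  (3,6) → (φ(3),φ(6)) = (1,7) ∈ E(G2) ✓
  (3,8) → (φ(3),φ(8)) = (0,1) ∈ E(G2) ✓
  (4,7) → (φ(4),φ(7)) = (6,8) ∈ E(G2) ✓
  (6,7) → (φ(6),φ(7)) = (6,7) ∈ E(G2) ✓
  (7,8) → (φ(7),φ(8)) = (0,6) ∈ E(G2) ✓
All 18 edges of G1 map to edges of G2, and |E(G1)| = |E(G2)| = 18, so φ is a bijection on edges as well as vertices. Hence G1 ≅ G2.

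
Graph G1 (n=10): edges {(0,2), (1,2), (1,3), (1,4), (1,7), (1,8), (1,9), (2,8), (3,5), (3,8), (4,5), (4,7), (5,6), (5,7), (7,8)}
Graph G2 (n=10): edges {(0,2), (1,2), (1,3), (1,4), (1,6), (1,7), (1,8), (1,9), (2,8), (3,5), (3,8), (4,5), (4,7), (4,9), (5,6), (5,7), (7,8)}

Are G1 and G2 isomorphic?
No, not isomorphic

The graphs are NOT isomorphic.

Counting edges: G1 has 15 edge(s); G2 has 17 edge(s).
Edge count is an isomorphism invariant (a bijection on vertices induces a bijection on edges), so differing edge counts rule out isomorphism.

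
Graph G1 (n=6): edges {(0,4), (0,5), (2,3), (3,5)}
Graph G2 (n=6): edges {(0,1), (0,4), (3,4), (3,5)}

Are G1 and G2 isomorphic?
Yes, isomorphic

The graphs are isomorphic.
One valid mapping φ: V(G1) → V(G2): 0→0, 1→2, 2→5, 3→3, 4→1, 5→4

Verify φ preserves adjacency — for each edge of G1, its image is an edge of G2:
  (0,4) → (φ(0),φ(4)) = (0,1) ∈ E(G2) ✓
  (0,5) → (φ(0),φ(5)) = (0,4) ∈ E(G2) ✓
  (2,3) → (φ(2),φ(3)) = (3,5) ∈ E(G2) ✓
  (3,5) → (φ(3),φ(5)) = (3,4) ∈ E(G2) ✓
All 4 edges of G1 map to edges of G2, and |E(G1)| = |E(G2)| = 4, so φ is a bijection on edges as well as vertices. Hence G1 ≅ G2.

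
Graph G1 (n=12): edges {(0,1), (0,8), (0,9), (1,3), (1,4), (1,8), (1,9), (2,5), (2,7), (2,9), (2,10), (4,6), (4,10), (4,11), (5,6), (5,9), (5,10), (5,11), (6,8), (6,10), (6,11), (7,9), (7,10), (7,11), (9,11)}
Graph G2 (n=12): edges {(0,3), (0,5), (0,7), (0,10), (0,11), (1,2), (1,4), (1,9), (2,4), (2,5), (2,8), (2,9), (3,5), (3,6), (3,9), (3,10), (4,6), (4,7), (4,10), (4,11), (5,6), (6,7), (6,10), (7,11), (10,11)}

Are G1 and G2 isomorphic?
Yes, isomorphic

The graphs are isomorphic.
One valid mapping φ: V(G1) → V(G2): 0→1, 1→2, 2→11, 3→8, 4→5, 5→10, 6→3, 7→7, 8→9, 9→4, 10→0, 11→6

Verify φ preserves adjacency — for each edge of G1, its image is an edge of G2:
  (0,1) → (φ(0),φ(1)) = (1,2) ∈ E(G2) ✓
  (0,8) → (φ(0),φ(8)) = (1,9) ∈ E(G2) ✓
  (0,9) → (φ(0),φ(9)) = (1,4) ∈ E(G2) ✓
  (1,3) → (φ(1),φ(3)) = (2,8) ∈ E(G2) ✓
  (1,4) → (φ(1),φ(4)) = (2,5) ∈ E(G2) ✓
  (1,8) → (φ(1),φ(8)) = (2,9) ∈ E(G2) ✓
  (1,9) → (φ(1),φ(9)) = (2,4) ∈ E(G2) ✓
  (2,5) → (φ(2),φ(5)) = (10,11) ∈ E(G2) ✓
  (2,7) → (φ(2),φ(7)) = (7,11) ∈ E(G2) ✓
  (2,9) → (φ(2),φ(9)) = (4,11) ∈ E(G2) ✓
  (2,10) → (φ(2),φ(10)) = (0,11) ∈ E(G2) ✓
  (4,6) → (φ(4),φ(6)) = (3,5) ∈ E(G2) ✓
  (4,10) → (φ(4),φ(10)) = (0,5) ∈ E(G2) ✓
  (4,11) → (φ(4),φ(11)) = (5,6) ∈ E(G2) ✓
  (5,6) → (φ(5),φ(6)) = (3,10) ∈ E(G2) ✓
  (5,9) → (φ(5),φ(9)) = (4,10) ∈ E(G2) ✓
  (5,10) → (φ(5),φ(10)) = (0,10) ∈ E(G2) ✓
  (5,11) → (φ(5),φ(11)) = (6,10) ∈ E(G2) ✓
  (6,8) → (φ(6),φ(8)) = (3,9) ∈ E(G2) ✓
  (6,10) → (φ(6),φ(10)) = (0,3) ∈ E(G2) ✓
  (6,11) → (φ(6),φ(11)) = (3,6) ∈ E(G2) ✓
  (7,9) → (φ(7),φ(9)) = (4,7) ∈ E(G2) ✓
  (7,10) → (φ(7),φ(10)) = (0,7) ∈ E(G2) ✓
  (7,11) → (φ(7),φ(11)) = (6,7) ∈ E(G2) ✓
  (9,11) → (φ(9),φ(11)) = (4,6) ∈ E(G2) ✓
All 25 edges of G1 map to edges of G2, and |E(G1)| = |E(G2)| = 25, so φ is a bijection on edges as well as vertices. Hence G1 ≅ G2.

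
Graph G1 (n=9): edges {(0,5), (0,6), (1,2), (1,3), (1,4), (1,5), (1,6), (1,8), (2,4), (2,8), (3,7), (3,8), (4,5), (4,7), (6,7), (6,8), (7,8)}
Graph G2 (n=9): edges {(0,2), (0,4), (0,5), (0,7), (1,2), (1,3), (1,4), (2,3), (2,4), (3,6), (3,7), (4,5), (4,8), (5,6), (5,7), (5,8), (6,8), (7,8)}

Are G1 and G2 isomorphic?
No, not isomorphic

The graphs are NOT isomorphic.

Counting triangles (3-cliques): G1 has 7, G2 has 8.
Triangle count is an isomorphism invariant, so differing triangle counts rule out isomorphism.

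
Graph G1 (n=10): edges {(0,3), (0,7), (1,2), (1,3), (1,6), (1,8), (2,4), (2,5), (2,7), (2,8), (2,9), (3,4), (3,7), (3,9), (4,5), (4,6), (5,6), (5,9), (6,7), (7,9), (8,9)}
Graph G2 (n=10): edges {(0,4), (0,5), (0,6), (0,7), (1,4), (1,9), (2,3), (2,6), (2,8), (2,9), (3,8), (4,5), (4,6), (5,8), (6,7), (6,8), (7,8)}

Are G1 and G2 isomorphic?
No, not isomorphic

The graphs are NOT isomorphic.

Counting triangles (3-cliques): G1 has 8, G2 has 6.
Triangle count is an isomorphism invariant, so differing triangle counts rule out isomorphism.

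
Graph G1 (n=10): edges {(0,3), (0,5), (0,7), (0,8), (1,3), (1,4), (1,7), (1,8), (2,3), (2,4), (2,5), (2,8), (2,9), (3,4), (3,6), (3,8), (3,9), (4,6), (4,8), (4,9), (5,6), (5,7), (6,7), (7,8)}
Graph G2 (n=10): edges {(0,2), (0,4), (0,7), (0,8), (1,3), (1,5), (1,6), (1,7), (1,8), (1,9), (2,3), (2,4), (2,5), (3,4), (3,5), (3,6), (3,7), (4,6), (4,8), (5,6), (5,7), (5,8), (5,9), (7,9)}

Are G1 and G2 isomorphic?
Yes, isomorphic

The graphs are isomorphic.
One valid mapping φ: V(G1) → V(G2): 0→2, 1→6, 2→7, 3→5, 4→1, 5→0, 6→8, 7→4, 8→3, 9→9

Verify φ preserves adjacency — for each edge of G1, its image is an edge of G2:
  (0,3) → (φ(0),φ(3)) = (2,5) ∈ E(G2) ✓
  (0,5) → (φ(0),φ(5)) = (0,2) ∈ E(G2) ✓
  (0,7) → (φ(0),φ(7)) = (2,4) ∈ E(G2) ✓
  (0,8) → (φ(0),φ(8)) = (2,3) ∈ E(G2) ✓
  (1,3) → (φ(1),φ(3)) = (5,6) ∈ E(G2) ✓
  (1,4) → (φ(1),φ(4)) = (1,6) ∈ E(G2) ✓
  (1,7) → (φ(1),φ(7)) = (4,6) ∈ E(G2) ✓
  (1,8) → (φ(1),φ(8)) = (3,6) ∈ E(G2) ✓
  (2,3) → (φ(2),φ(3)) = (5,7) ∈ E(G2) ✓
  (2,4) → (φ(2),φ(4)) = (1,7) ∈ E(G2) ✓
  (2,5) → (φ(2),φ(5)) = (0,7) ∈ E(G2) ✓
  (2,8) → (φ(2),φ(8)) = (3,7) ∈ E(G2) ✓
  (2,9) → (φ(2),φ(9)) = (7,9) ∈ E(G2) ✓
  (3,4) → (φ(3),φ(4)) = (1,5) ∈ E(G2) ✓
  (3,6) → (φ(3),φ(6)) = (5,8) ∈ E(G2) ✓
  (3,8) → (φ(3),φ(8)) = (3,5) ∈ E(G2) ✓
  (3,9) → (φ(3),φ(9)) = (5,9) ∈ E(G2) ✓
  (4,6) → (φ(4),φ(6)) = (1,8) ∈ E(G2) ✓
  (4,8) → (φ(4),φ(8)) = (1,3) ∈ E(G2) ✓
  (4,9) → (φ(4),φ(9)) = (1,9) ∈ E(G2) ✓
  (5,6) → (φ(5),φ(6)) = (0,8) ∈ E(G2) ✓
  (5,7) → (φ(5),φ(7)) = (0,4) ∈ E(G2) ✓
  (6,7) → (φ(6),φ(7)) = (4,8) ∈ E(G2) ✓
  (7,8) → (φ(7),φ(8)) = (3,4) ∈ E(G2) ✓
All 24 edges of G1 map to edges of G2, and |E(G1)| = |E(G2)| = 24, so φ is a bijection on edges as well as vertices. Hence G1 ≅ G2.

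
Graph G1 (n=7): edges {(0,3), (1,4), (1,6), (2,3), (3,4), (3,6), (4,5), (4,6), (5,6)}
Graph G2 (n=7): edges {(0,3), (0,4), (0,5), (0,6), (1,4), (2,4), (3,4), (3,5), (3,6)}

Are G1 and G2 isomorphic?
Yes, isomorphic

The graphs are isomorphic.
One valid mapping φ: V(G1) → V(G2): 0→1, 1→6, 2→2, 3→4, 4→3, 5→5, 6→0

Verify φ preserves adjacency — for each edge of G1, its image is an edge of G2:
  (0,3) → (φ(0),φ(3)) = (1,4) ∈ E(G2) ✓
  (1,4) → (φ(1),φ(4)) = (3,6) ∈ E(G2) ✓
  (1,6) → (φ(1),φ(6)) = (0,6) ∈ E(G2) ✓
  (2,3) → (φ(2),φ(3)) = (2,4) ∈ E(G2) ✓
  (3,4) → (φ(3),φ(4)) = (3,4) ∈ E(G2) ✓
  (3,6) → (φ(3),φ(6)) = (0,4) ∈ E(G2) ✓
  (4,5) → (φ(4),φ(5)) = (3,5) ∈ E(G2) ✓
  (4,6) → (φ(4),φ(6)) = (0,3) ∈ E(G2) ✓
  (5,6) → (φ(5),φ(6)) = (0,5) ∈ E(G2) ✓
All 9 edges of G1 map to edges of G2, and |E(G1)| = |E(G2)| = 9, so φ is a bijection on edges as well as vertices. Hence G1 ≅ G2.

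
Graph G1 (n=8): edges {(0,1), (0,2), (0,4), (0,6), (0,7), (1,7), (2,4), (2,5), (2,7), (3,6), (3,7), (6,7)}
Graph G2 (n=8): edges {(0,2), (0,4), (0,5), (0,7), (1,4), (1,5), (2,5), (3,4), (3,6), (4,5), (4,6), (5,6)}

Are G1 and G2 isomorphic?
Yes, isomorphic

The graphs are isomorphic.
One valid mapping φ: V(G1) → V(G2): 0→5, 1→1, 2→0, 3→3, 4→2, 5→7, 6→6, 7→4

Verify φ preserves adjacency — for each edge of G1, its image is an edge of G2:
  (0,1) → (φ(0),φ(1)) = (1,5) ∈ E(G2) ✓
  (0,2) → (φ(0),φ(2)) = (0,5) ∈ E(G2) ✓
  (0,4) → (φ(0),φ(4)) = (2,5) ∈ E(G2) ✓
  (0,6) → (φ(0),φ(6)) = (5,6) ∈ E(G2) ✓
  (0,7) → (φ(0),φ(7)) = (4,5) ∈ E(G2) ✓
  (1,7) → (φ(1),φ(7)) = (1,4) ∈ E(G2) ✓
  (2,4) → (φ(2),φ(4)) = (0,2) ∈ E(G2) ✓
  (2,5) → (φ(2),φ(5)) = (0,7) ∈ E(G2) ✓
  (2,7) → (φ(2),φ(7)) = (0,4) ∈ E(G2) ✓
  (3,6) → (φ(3),φ(6)) = (3,6) ∈ E(G2) ✓
  (3,7) → (φ(3),φ(7)) = (3,4) ∈ E(G2) ✓
  (6,7) → (φ(6),φ(7)) = (4,6) ∈ E(G2) ✓
All 12 edges of G1 map to edges of G2, and |E(G1)| = |E(G2)| = 12, so φ is a bijection on edges as well as vertices. Hence G1 ≅ G2.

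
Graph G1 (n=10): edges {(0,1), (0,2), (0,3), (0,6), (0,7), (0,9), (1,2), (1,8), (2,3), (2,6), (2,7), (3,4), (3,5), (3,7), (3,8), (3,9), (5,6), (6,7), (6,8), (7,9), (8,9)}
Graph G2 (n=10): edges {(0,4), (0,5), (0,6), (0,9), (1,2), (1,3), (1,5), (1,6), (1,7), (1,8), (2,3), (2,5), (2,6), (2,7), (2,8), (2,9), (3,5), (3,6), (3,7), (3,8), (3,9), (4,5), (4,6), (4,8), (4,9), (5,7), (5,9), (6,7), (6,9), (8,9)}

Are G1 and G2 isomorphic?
No, not isomorphic

The graphs are NOT isomorphic.

Counting triangles (3-cliques): G1 has 12, G2 has 34.
Triangle count is an isomorphism invariant, so differing triangle counts rule out isomorphism.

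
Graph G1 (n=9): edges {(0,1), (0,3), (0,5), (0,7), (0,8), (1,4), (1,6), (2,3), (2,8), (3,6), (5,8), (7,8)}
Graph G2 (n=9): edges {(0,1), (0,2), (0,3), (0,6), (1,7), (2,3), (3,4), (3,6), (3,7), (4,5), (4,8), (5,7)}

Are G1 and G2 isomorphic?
Yes, isomorphic

The graphs are isomorphic.
One valid mapping φ: V(G1) → V(G2): 0→3, 1→4, 2→1, 3→7, 4→8, 5→2, 6→5, 7→6, 8→0

Verify φ preserves adjacency — for each edge of G1, its image is an edge of G2:
  (0,1) → (φ(0),φ(1)) = (3,4) ∈ E(G2) ✓
  (0,3) → (φ(0),φ(3)) = (3,7) ∈ E(G2) ✓
  (0,5) → (φ(0),φ(5)) = (2,3) ∈ E(G2) ✓
  (0,7) → (φ(0),φ(7)) = (3,6) ∈ E(G2) ✓
  (0,8) → (φ(0),φ(8)) = (0,3) ∈ E(G2) ✓
  (1,4) → (φ(1),φ(4)) = (4,8) ∈ E(G2) ✓
  (1,6) → (φ(1),φ(6)) = (4,5) ∈ E(G2) ✓
  (2,3) → (φ(2),φ(3)) = (1,7) ∈ E(G2) ✓
  (2,8) → (φ(2),φ(8)) = (0,1) ∈ E(G2) ✓
  (3,6) → (φ(3),φ(6)) = (5,7) ∈ E(G2) ✓
  (5,8) → (φ(5),φ(8)) = (0,2) ∈ E(G2) ✓
  (7,8) → (φ(7),φ(8)) = (0,6) ∈ E(G2) ✓
All 12 edges of G1 map to edges of G2, and |E(G1)| = |E(G2)| = 12, so φ is a bijection on edges as well as vertices. Hence G1 ≅ G2.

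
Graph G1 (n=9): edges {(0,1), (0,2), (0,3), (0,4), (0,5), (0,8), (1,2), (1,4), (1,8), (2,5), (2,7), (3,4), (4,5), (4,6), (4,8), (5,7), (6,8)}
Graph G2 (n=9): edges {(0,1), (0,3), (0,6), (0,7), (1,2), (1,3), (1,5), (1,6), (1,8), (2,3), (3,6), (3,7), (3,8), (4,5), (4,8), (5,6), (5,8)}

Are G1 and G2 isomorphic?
Yes, isomorphic

The graphs are isomorphic.
One valid mapping φ: V(G1) → V(G2): 0→1, 1→6, 2→5, 3→2, 4→3, 5→8, 6→7, 7→4, 8→0

Verify φ preserves adjacency — for each edge of G1, its image is an edge of G2:
  (0,1) → (φ(0),φ(1)) = (1,6) ∈ E(G2) ✓
  (0,2) → (φ(0),φ(2)) = (1,5) ∈ E(G2) ✓
  (0,3) → (φ(0),φ(3)) = (1,2) ∈ E(G2) ✓
  (0,4) → (φ(0),φ(4)) = (1,3) ∈ E(G2) ✓
  (0,5) → (φ(0),φ(5)) = (1,8) ∈ E(G2) ✓
  (0,8) → (φ(0),φ(8)) = (0,1) ∈ E(G2) ✓
  (1,2) → (φ(1),φ(2)) = (5,6) ∈ E(G2) ✓
  (1,4) → (φ(1),φ(4)) = (3,6) ∈ E(G2) ✓
  (1,8) → (φ(1),φ(8)) = (0,6) ∈ E(G2) ✓
  (2,5) → (φ(2),φ(5)) = (5,8) ∈ E(G2) ✓
  (2,7) → (φ(2),φ(7)) = (4,5) ∈ E(G2) ✓
  (3,4) → (φ(3),φ(4)) = (2,3) ∈ E(G2) ✓
  (4,5) → (φ(4),φ(5)) = (3,8) ∈ E(G2) ✓
  (4,6) → (φ(4),φ(6)) = (3,7) ∈ E(G2) ✓
  (4,8) → (φ(4),φ(8)) = (0,3) ∈ E(G2) ✓
  (5,7) → (φ(5),φ(7)) = (4,8) ∈ E(G2) ✓
  (6,8) → (φ(6),φ(8)) = (0,7) ∈ E(G2) ✓
All 17 edges of G1 map to edges of G2, and |E(G1)| = |E(G2)| = 17, so φ is a bijection on edges as well as vertices. Hence G1 ≅ G2.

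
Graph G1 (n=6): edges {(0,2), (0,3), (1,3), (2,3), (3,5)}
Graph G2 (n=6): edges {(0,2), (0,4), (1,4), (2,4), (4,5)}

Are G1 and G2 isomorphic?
Yes, isomorphic

The graphs are isomorphic.
One valid mapping φ: V(G1) → V(G2): 0→2, 1→1, 2→0, 3→4, 4→3, 5→5

Verify φ preserves adjacency — for each edge of G1, its image is an edge of G2:
  (0,2) → (φ(0),φ(2)) = (0,2) ∈ E(G2) ✓
  (0,3) → (φ(0),φ(3)) = (2,4) ∈ E(G2) ✓
  (1,3) → (φ(1),φ(3)) = (1,4) ∈ E(G2) ✓
  (2,3) → (φ(2),φ(3)) = (0,4) ∈ E(G2) ✓
  (3,5) → (φ(3),φ(5)) = (4,5) ∈ E(G2) ✓
All 5 edges of G1 map to edges of G2, and |E(G1)| = |E(G2)| = 5, so φ is a bijection on edges as well as vertices. Hence G1 ≅ G2.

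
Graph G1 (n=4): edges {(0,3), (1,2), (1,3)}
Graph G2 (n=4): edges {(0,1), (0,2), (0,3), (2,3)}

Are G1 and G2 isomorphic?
No, not isomorphic

The graphs are NOT isomorphic.

Counting triangles (3-cliques): G1 has 0, G2 has 1.
Triangle count is an isomorphism invariant, so differing triangle counts rule out isomorphism.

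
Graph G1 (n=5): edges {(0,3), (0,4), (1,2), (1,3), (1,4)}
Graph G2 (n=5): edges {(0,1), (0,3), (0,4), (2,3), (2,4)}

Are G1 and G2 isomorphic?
Yes, isomorphic

The graphs are isomorphic.
One valid mapping φ: V(G1) → V(G2): 0→2, 1→0, 2→1, 3→4, 4→3

Verify φ preserves adjacency — for each edge of G1, its image is an edge of G2:
  (0,3) → (φ(0),φ(3)) = (2,4) ∈ E(G2) ✓
  (0,4) → (φ(0),φ(4)) = (2,3) ∈ E(G2) ✓
  (1,2) → (φ(1),φ(2)) = (0,1) ∈ E(G2) ✓
  (1,3) → (φ(1),φ(3)) = (0,4) ∈ E(G2) ✓
  (1,4) → (φ(1),φ(4)) = (0,3) ∈ E(G2) ✓
All 5 edges of G1 map to edges of G2, and |E(G1)| = |E(G2)| = 5, so φ is a bijection on edges as well as vertices. Hence G1 ≅ G2.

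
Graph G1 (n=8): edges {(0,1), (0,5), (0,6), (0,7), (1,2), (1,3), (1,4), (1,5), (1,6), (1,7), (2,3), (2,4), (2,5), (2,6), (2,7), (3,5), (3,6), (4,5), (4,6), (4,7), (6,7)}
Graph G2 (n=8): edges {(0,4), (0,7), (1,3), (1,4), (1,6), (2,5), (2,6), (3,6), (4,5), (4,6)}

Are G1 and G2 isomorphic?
No, not isomorphic

The graphs are NOT isomorphic.

Degrees in G1: deg(0)=4, deg(1)=7, deg(2)=6, deg(3)=4, deg(4)=5, deg(5)=5, deg(6)=6, deg(7)=5.
Sorted degree sequence of G1: [7, 6, 6, 5, 5, 5, 4, 4].
Degrees in G2: deg(0)=2, deg(1)=3, deg(2)=2, deg(3)=2, deg(4)=4, deg(5)=2, deg(6)=4, deg(7)=1.
Sorted degree sequence of G2: [4, 4, 3, 2, 2, 2, 2, 1].
The (sorted) degree sequence is an isomorphism invariant, so since G1 and G2 have different degree sequences they cannot be isomorphic.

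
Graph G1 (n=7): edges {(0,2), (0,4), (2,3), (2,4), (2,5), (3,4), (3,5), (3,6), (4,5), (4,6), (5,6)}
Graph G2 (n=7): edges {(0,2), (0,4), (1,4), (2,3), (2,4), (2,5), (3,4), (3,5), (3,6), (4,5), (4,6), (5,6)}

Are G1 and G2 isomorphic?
No, not isomorphic

The graphs are NOT isomorphic.

Counting edges: G1 has 11 edge(s); G2 has 12 edge(s).
Edge count is an isomorphism invariant (a bijection on vertices induces a bijection on edges), so differing edge counts rule out isomorphism.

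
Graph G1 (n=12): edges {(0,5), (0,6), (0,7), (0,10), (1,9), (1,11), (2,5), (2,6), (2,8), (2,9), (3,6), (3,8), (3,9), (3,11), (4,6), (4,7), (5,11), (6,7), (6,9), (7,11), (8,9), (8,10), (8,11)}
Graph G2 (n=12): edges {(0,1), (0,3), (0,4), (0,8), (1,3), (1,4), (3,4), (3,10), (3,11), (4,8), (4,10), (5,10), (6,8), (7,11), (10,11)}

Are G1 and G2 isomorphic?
No, not isomorphic

The graphs are NOT isomorphic.

Connected components of G1: 1 component(s) with vertex sets [[0, 1, 2, 3, 4, 5, 6, 7, 8, 9, 10, 11]], sizes [12].
Connected components of G2: 3 component(s) with vertex sets [[2], [9], [0, 1, 3, 4, 5, 6, 7, 8, 10, 11]], sizes [1, 1, 10].
The number of connected components (and the multiset of component sizes) is an isomorphism invariant — an isomorphism maps each component of G1 bijectively onto a component of G2. Since G1 has 1 component(s) and G2 has 3, they cannot be isomorphic.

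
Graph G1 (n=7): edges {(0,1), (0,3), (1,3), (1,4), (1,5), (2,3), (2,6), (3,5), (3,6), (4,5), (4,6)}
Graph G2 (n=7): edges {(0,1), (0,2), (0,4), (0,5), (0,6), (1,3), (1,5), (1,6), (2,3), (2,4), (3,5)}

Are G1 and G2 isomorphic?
Yes, isomorphic

The graphs are isomorphic.
One valid mapping φ: V(G1) → V(G2): 0→6, 1→1, 2→4, 3→0, 4→3, 5→5, 6→2

Verify φ preserves adjacency — for each edge of G1, its image is an edge of G2:
  (0,1) → (φ(0),φ(1)) = (1,6) ∈ E(G2) ✓
  (0,3) → (φ(0),φ(3)) = (0,6) ∈ E(G2) ✓
  (1,3) → (φ(1),φ(3)) = (0,1) ∈ E(G2) ✓
  (1,4) → (φ(1),φ(4)) = (1,3) ∈ E(G2) ✓
  (1,5) → (φ(1),φ(5)) = (1,5) ∈ E(G2) ✓
  (2,3) → (φ(2),φ(3)) = (0,4) ∈ E(G2) ✓
  (2,6) → (φ(2),φ(6)) = (2,4) ∈ E(G2) ✓
  (3,5) → (φ(3),φ(5)) = (0,5) ∈ E(G2) ✓
  (3,6) → (φ(3),φ(6)) = (0,2) ∈ E(G2) ✓
  (4,5) → (φ(4),φ(5)) = (3,5) ∈ E(G2) ✓
  (4,6) → (φ(4),φ(6)) = (2,3) ∈ E(G2) ✓
All 11 edges of G1 map to edges of G2, and |E(G1)| = |E(G2)| = 11, so φ is a bijection on edges as well as vertices. Hence G1 ≅ G2.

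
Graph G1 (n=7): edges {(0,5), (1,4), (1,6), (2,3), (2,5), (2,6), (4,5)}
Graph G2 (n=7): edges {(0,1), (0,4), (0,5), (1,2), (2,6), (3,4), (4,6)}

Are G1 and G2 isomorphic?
Yes, isomorphic

The graphs are isomorphic.
One valid mapping φ: V(G1) → V(G2): 0→5, 1→2, 2→4, 3→3, 4→1, 5→0, 6→6

Verify φ preserves adjacency — for each edge of G1, its image is an edge of G2:
  (0,5) → (φ(0),φ(5)) = (0,5) ∈ E(G2) ✓
  (1,4) → (φ(1),φ(4)) = (1,2) ∈ E(G2) ✓
  (1,6) → (φ(1),φ(6)) = (2,6) ∈ E(G2) ✓
  (2,3) → (φ(2),φ(3)) = (3,4) ∈ E(G2) ✓
  (2,5) → (φ(2),φ(5)) = (0,4) ∈ E(G2) ✓
  (2,6) → (φ(2),φ(6)) = (4,6) ∈ E(G2) ✓
  (4,5) → (φ(4),φ(5)) = (0,1) ∈ E(G2) ✓
All 7 edges of G1 map to edges of G2, and |E(G1)| = |E(G2)| = 7, so φ is a bijection on edges as well as vertices. Hence G1 ≅ G2.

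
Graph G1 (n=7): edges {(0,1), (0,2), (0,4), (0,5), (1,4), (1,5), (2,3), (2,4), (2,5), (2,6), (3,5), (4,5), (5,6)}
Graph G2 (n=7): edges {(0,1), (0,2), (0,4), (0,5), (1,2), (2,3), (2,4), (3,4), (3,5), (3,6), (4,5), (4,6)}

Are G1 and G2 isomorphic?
No, not isomorphic

The graphs are NOT isomorphic.

Degrees in G1: deg(0)=4, deg(1)=3, deg(2)=5, deg(3)=2, deg(4)=4, deg(5)=6, deg(6)=2.
Sorted degree sequence of G1: [6, 5, 4, 4, 3, 2, 2].
Degrees in G2: deg(0)=4, deg(1)=2, deg(2)=4, deg(3)=4, deg(4)=5, deg(5)=3, deg(6)=2.
Sorted degree sequence of G2: [5, 4, 4, 4, 3, 2, 2].
The (sorted) degree sequence is an isomorphism invariant, so since G1 and G2 have different degree sequences they cannot be isomorphic.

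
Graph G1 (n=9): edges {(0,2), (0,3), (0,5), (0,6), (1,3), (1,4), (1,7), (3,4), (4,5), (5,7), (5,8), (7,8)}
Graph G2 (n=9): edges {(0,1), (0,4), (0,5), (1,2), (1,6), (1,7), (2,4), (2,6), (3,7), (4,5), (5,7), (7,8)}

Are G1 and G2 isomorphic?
Yes, isomorphic

The graphs are isomorphic.
One valid mapping φ: V(G1) → V(G2): 0→7, 1→4, 2→3, 3→5, 4→0, 5→1, 6→8, 7→2, 8→6

Verify φ preserves adjacency — for each edge of G1, its image is an edge of G2:
  (0,2) → (φ(0),φ(2)) = (3,7) ∈ E(G2) ✓
  (0,3) → (φ(0),φ(3)) = (5,7) ∈ E(G2) ✓
  (0,5) → (φ(0),φ(5)) = (1,7) ∈ E(G2) ✓
  (0,6) → (φ(0),φ(6)) = (7,8) ∈ E(G2) ✓
  (1,3) → (φ(1),φ(3)) = (4,5) ∈ E(G2) ✓
  (1,4) → (φ(1),φ(4)) = (0,4) ∈ E(G2) ✓
  (1,7) → (φ(1),φ(7)) = (2,4) ∈ E(G2) ✓
  (3,4) → (φ(3),φ(4)) = (0,5) ∈ E(G2) ✓
  (4,5) → (φ(4),φ(5)) = (0,1) ∈ E(G2) ✓
  (5,7) → (φ(5),φ(7)) = (1,2) ∈ E(G2) ✓
  (5,8) → (φ(5),φ(8)) = (1,6) ∈ E(G2) ✓
  (7,8) → (φ(7),φ(8)) = (2,6) ∈ E(G2) ✓
All 12 edges of G1 map to edges of G2, and |E(G1)| = |E(G2)| = 12, so φ is a bijection on edges as well as vertices. Hence G1 ≅ G2.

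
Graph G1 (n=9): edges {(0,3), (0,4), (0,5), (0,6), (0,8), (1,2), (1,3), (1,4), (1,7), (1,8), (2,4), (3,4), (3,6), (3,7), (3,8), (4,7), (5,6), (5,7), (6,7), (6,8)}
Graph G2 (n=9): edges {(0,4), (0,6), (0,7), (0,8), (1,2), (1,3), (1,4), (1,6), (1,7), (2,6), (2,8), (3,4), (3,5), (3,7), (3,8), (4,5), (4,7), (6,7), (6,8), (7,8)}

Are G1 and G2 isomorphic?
Yes, isomorphic

The graphs are isomorphic.
One valid mapping φ: V(G1) → V(G2): 0→8, 1→4, 2→5, 3→7, 4→3, 5→2, 6→6, 7→1, 8→0

Verify φ preserves adjacency — for each edge of G1, its image is an edge of G2:
  (0,3) → (φ(0),φ(3)) = (7,8) ∈ E(G2) ✓
  (0,4) → (φ(0),φ(4)) = (3,8) ∈ E(G2) ✓
  (0,5) → (φ(0),φ(5)) = (2,8) ∈ E(G2) ✓
  (0,6) → (φ(0),φ(6)) = (6,8) ∈ E(G2) ✓
  (0,8) → (φ(0),φ(8)) = (0,8) ∈ E(G2) ✓
  (1,2) → (φ(1),φ(2)) = (4,5) ∈ E(G2) ✓
  (1,3) → (φ(1),φ(3)) = (4,7) ∈ E(G2) ✓
  (1,4) → (φ(1),φ(4)) = (3,4) ∈ E(G2) ✓
  (1,7) → (φ(1),φ(7)) = (1,4) ∈ E(G2) ✓
  (1,8) → (φ(1),φ(8)) = (0,4) ∈ E(G2) ✓
  (2,4) → (φ(2),φ(4)) = (3,5) ∈ E(G2) ✓
  (3,4) → (φ(3),φ(4)) = (3,7) ∈ E(G2) ✓
  (3,6) → (φ(3),φ(6)) = (6,7) ∈ E(G2) ✓
  (3,7) → (φ(3),φ(7)) = (1,7) ∈ E(G2) ✓
  (3,8) → (φ(3),φ(8)) = (0,7) ∈ E(G2) ✓
  (4,7) → (φ(4),φ(7)) = (1,3) ∈ E(G2) ✓
  (5,6) → (φ(5),φ(6)) = (2,6) ∈ E(G2) ✓
  (5,7) → (φ(5),φ(7)) = (1,2) ∈ E(G2) ✓
  (6,7) → (φ(6),φ(7)) = (1,6) ∈ E(G2) ✓
  (6,8) → (φ(6),φ(8)) = (0,6) ∈ E(G2) ✓
All 20 edges of G1 map to edges of G2, and |E(G1)| = |E(G2)| = 20, so φ is a bijection on edges as well as vertices. Hence G1 ≅ G2.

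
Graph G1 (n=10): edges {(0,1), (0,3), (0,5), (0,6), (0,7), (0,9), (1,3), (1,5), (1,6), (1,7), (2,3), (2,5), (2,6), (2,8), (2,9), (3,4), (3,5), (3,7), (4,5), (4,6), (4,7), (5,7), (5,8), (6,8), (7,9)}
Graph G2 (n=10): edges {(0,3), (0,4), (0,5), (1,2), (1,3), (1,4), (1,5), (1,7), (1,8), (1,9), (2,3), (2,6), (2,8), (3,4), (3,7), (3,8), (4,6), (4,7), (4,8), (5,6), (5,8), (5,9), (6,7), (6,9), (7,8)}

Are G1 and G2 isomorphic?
Yes, isomorphic

The graphs are isomorphic.
One valid mapping φ: V(G1) → V(G2): 0→4, 1→7, 2→5, 3→8, 4→2, 5→1, 6→6, 7→3, 8→9, 9→0

Verify φ preserves adjacency — for each edge of G1, its image is an edge of G2:
  (0,1) → (φ(0),φ(1)) = (4,7) ∈ E(G2) ✓
  (0,3) → (φ(0),φ(3)) = (4,8) ∈ E(G2) ✓
  (0,5) → (φ(0),φ(5)) = (1,4) ∈ E(G2) ✓
  (0,6) → (φ(0),φ(6)) = (4,6) ∈ E(G2) ✓
  (0,7) → (φ(0),φ(7)) = (3,4) ∈ E(G2) ✓
  (0,9) → (φ(0),φ(9)) = (0,4) ∈ E(G2) ✓
  (1,3) → (φ(1),φ(3)) = (7,8) ∈ E(G2) ✓
  (1,5) → (φ(1),φ(5)) = (1,7) ∈ E(G2) ✓
  (1,6) → (φ(1),φ(6)) = (6,7) ∈ E(G2) ✓
  (1,7) → (φ(1),φ(7)) = (3,7) ∈ E(G2) ✓
  (2,3) → (φ(2),φ(3)) = (5,8) ∈ E(G2) ✓
  (2,5) → (φ(2),φ(5)) = (1,5) ∈ E(G2) ✓
  (2,6) → (φ(2),φ(6)) = (5,6) ∈ E(G2) ✓
  (2,8) → (φ(2),φ(8)) = (5,9) ∈ E(G2) ✓
  (2,9) → (φ(2),φ(9)) = (0,5) ∈ E(G2) ✓
  (3,4) → (φ(3),φ(4)) = (2,8) ∈ E(G2) ✓
  (3,5) → (φ(3),φ(5)) = (1,8) ∈ E(G2) ✓
  (3,7) → (φ(3),φ(7)) = (3,8) ∈ E(G2) ✓
  (4,5) → (φ(4),φ(5)) = (1,2) ∈ E(G2) ✓
  (4,6) → (φ(4),φ(6)) = (2,6) ∈ E(G2) ✓
  (4,7) → (φ(4),φ(7)) = (2,3) ∈ E(G2) ✓
  (5,7) → (φ(5),φ(7)) = (1,3) ∈ E(G2) ✓
  (5,8) → (φ(5),φ(8)) = (1,9) ∈ E(G2) ✓
  (6,8) → (φ(6),φ(8)) = (6,9) ∈ E(G2) ✓
  (7,9) → (φ(7),φ(9)) = (0,3) ∈ E(G2) ✓
All 25 edges of G1 map to edges of G2, and |E(G1)| = |E(G2)| = 25, so φ is a bijection on edges as well as vertices. Hence G1 ≅ G2.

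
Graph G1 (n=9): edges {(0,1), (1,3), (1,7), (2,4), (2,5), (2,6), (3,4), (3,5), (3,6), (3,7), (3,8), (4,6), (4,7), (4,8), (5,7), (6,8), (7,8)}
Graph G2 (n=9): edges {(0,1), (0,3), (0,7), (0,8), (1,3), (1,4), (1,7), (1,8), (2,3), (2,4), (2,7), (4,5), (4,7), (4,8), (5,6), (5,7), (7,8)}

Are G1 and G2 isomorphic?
Yes, isomorphic

The graphs are isomorphic.
One valid mapping φ: V(G1) → V(G2): 0→6, 1→5, 2→3, 3→7, 4→1, 5→2, 6→0, 7→4, 8→8

Verify φ preserves adjacency — for each edge of G1, its image is an edge of G2:
  (0,1) → (φ(0),φ(1)) = (5,6) ∈ E(G2) ✓
  (1,3) → (φ(1),φ(3)) = (5,7) ∈ E(G2) ✓
  (1,7) → (φ(1),φ(7)) = (4,5) ∈ E(G2) ✓
  (2,4) → (φ(2),φ(4)) = (1,3) ∈ E(G2) ✓
  (2,5) → (φ(2),φ(5)) = (2,3) ∈ E(G2) ✓
  (2,6) → (φ(2),φ(6)) = (0,3) ∈ E(G2) ✓
  (3,4) → (φ(3),φ(4)) = (1,7) ∈ E(G2) ✓
  (3,5) → (φ(3),φ(5)) = (2,7) ∈ E(G2) ✓
  (3,6) → (φ(3),φ(6)) = (0,7) ∈ E(G2) ✓
  (3,7) → (φ(3),φ(7)) = (4,7) ∈ E(G2) ✓
  (3,8) → (φ(3),φ(8)) = (7,8) ∈ E(G2) ✓
  (4,6) → (φ(4),φ(6)) = (0,1) ∈ E(G2) ✓
  (4,7) → (φ(4),φ(7)) = (1,4) ∈ E(G2) ✓
  (4,8) → (φ(4),φ(8)) = (1,8) ∈ E(G2) ✓
  (5,7) → (φ(5),φ(7)) = (2,4) ∈ E(G2) ✓
  (6,8) → (φ(6),φ(8)) = (0,8) ∈ E(G2) ✓
  (7,8) → (φ(7),φ(8)) = (4,8) ∈ E(G2) ✓
All 17 edges of G1 map to edges of G2, and |E(G1)| = |E(G2)| = 17, so φ is a bijection on edges as well as vertices. Hence G1 ≅ G2.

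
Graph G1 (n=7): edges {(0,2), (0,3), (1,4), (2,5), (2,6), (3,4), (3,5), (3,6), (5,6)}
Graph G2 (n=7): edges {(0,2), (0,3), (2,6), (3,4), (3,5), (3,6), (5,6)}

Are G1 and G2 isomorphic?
No, not isomorphic

The graphs are NOT isomorphic.

Counting edges: G1 has 9 edge(s); G2 has 7 edge(s).
Edge count is an isomorphism invariant (a bijection on vertices induces a bijection on edges), so differing edge counts rule out isomorphism.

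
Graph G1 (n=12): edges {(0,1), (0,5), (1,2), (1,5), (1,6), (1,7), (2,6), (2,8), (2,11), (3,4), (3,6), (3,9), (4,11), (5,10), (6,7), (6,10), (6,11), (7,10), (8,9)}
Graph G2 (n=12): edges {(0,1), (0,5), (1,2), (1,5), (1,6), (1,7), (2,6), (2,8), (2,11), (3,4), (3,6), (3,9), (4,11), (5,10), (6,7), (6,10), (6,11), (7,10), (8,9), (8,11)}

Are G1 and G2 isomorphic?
No, not isomorphic

The graphs are NOT isomorphic.

Counting edges: G1 has 19 edge(s); G2 has 20 edge(s).
Edge count is an isomorphism invariant (a bijection on vertices induces a bijection on edges), so differing edge counts rule out isomorphism.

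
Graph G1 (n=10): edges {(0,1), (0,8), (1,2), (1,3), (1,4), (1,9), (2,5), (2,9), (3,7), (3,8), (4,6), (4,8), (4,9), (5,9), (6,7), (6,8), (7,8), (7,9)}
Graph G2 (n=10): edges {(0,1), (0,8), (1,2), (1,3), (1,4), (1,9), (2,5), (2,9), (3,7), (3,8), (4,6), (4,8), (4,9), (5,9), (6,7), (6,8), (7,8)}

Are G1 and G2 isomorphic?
No, not isomorphic

The graphs are NOT isomorphic.

Counting edges: G1 has 18 edge(s); G2 has 17 edge(s).
Edge count is an isomorphism invariant (a bijection on vertices induces a bijection on edges), so differing edge counts rule out isomorphism.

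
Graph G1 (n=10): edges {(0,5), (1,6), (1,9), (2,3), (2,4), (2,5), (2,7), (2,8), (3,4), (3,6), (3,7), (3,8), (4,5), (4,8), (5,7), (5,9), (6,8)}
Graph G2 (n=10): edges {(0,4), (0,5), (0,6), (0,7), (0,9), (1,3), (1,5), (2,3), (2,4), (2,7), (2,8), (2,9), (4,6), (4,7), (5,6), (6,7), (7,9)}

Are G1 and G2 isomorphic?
Yes, isomorphic

The graphs are isomorphic.
One valid mapping φ: V(G1) → V(G2): 0→8, 1→1, 2→7, 3→0, 4→4, 5→2, 6→5, 7→9, 8→6, 9→3

Verify φ preserves adjacency — for each edge of G1, its image is an edge of G2:
  (0,5) → (φ(0),φ(5)) = (2,8) ∈ E(G2) ✓
  (1,6) → (φ(1),φ(6)) = (1,5) ∈ E(G2) ✓
  (1,9) → (φ(1),φ(9)) = (1,3) ∈ E(G2) ✓
  (2,3) → (φ(2),φ(3)) = (0,7) ∈ E(G2) ✓
  (2,4) → (φ(2),φ(4)) = (4,7) ∈ E(G2) ✓
  (2,5) → (φ(2),φ(5)) = (2,7) ∈ E(G2) ✓
  (2,7) → (φ(2),φ(7)) = (7,9) ∈ E(G2) ✓
  (2,8) → (φ(2),φ(8)) = (6,7) ∈ E(G2) ✓
  (3,4) → (φ(3),φ(4)) = (0,4) ∈ E(G2) ✓
  (3,6) → (φ(3),φ(6)) = (0,5) ∈ E(G2) ✓
  (3,7) → (φ(3),φ(7)) = (0,9) ∈ E(G2) ✓
  (3,8) → (φ(3),φ(8)) = (0,6) ∈ E(G2) ✓
  (4,5) → (φ(4),φ(5)) = (2,4) ∈ E(G2) ✓
  (4,8) → (φ(4),φ(8)) = (4,6) ∈ E(G2) ✓
  (5,7) → (φ(5),φ(7)) = (2,9) ∈ E(G2) ✓
  (5,9) → (φ(5),φ(9)) = (2,3) ∈ E(G2) ✓
  (6,8) → (φ(6),φ(8)) = (5,6) ∈ E(G2) ✓
All 17 edges of G1 map to edges of G2, and |E(G1)| = |E(G2)| = 17, so φ is a bijection on edges as well as vertices. Hence G1 ≅ G2.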